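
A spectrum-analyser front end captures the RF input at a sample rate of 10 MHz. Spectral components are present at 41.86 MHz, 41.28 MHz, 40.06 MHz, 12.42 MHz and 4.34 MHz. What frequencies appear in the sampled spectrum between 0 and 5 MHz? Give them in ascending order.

fs/2 = 5 MHz.
41.86 MHz mod fs = 1.86 MHz.
1.86 MHz ≤ fs/2 = 5 MHz, appears at 1.86 MHz.
41.28 MHz mod fs = 1.28 MHz.
1.28 MHz ≤ fs/2 = 5 MHz, appears at 1.28 MHz.
40.06 MHz mod fs = 0.06 MHz.
0.06 MHz ≤ fs/2 = 5 MHz, appears at 0.06 MHz.
12.42 MHz mod fs = 2.42 MHz.
2.42 MHz ≤ fs/2 = 5 MHz, appears at 2.42 MHz.
4.34 MHz ≤ fs/2 = 5 MHz, passes unchanged.
Distinct values: {0.06 MHz, 1.28 MHz, 1.86 MHz, 2.42 MHz, 4.34 MHz}.

0.06 MHz, 1.28 MHz, 1.86 MHz, 2.42 MHz, 4.34 MHz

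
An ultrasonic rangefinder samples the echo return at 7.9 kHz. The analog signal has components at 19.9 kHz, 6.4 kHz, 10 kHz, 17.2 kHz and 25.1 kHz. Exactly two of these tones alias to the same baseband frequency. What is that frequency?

1.4 kHz

fs/2 = 3.95 kHz.
19.9 kHz mod fs = 4.1 kHz.
4.1 kHz > fs/2 = 3.95 kHz, folds to fs − 4.1 kHz = 3.8 kHz.
6.4 kHz > fs/2 = 3.95 kHz, folds to fs − 6.4 kHz = 1.5 kHz.
10 kHz mod fs = 2.1 kHz.
2.1 kHz ≤ fs/2 = 3.95 kHz, appears at 2.1 kHz.
17.2 kHz mod fs = 1.4 kHz.
1.4 kHz ≤ fs/2 = 3.95 kHz, appears at 1.4 kHz.
25.1 kHz mod fs = 1.4 kHz.
1.4 kHz ≤ fs/2 = 3.95 kHz, appears at 1.4 kHz.
17.2 kHz and 25.1 kHz both map to 1.4 kHz.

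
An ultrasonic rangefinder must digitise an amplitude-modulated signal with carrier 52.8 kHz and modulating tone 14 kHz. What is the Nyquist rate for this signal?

133.6 kHz

AM sidebands sit at fc ± fm = 38.8 kHz and 66.8 kHz.
Highest-frequency component: 66.8 kHz.
Nyquist rate = 2 × 66.8 kHz = 133.6 kHz.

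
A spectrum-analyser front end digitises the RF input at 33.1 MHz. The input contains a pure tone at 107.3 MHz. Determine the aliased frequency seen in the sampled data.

107.3 MHz mod fs = 8 MHz.
8 MHz ≤ fs/2 = 16.55 MHz, appears at 8 MHz.

8 MHz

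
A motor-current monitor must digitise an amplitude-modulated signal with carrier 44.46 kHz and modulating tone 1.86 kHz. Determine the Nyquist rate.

AM sidebands sit at fc ± fm = 42.6 kHz and 46.32 kHz.
Highest-frequency component: 46.32 kHz.
Nyquist rate = 2 × 46.32 kHz = 92.64 kHz.

92.64 kHz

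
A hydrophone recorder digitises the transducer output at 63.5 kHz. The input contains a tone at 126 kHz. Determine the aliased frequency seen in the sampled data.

126 kHz mod fs = 62.5 kHz.
62.5 kHz > fs/2 = 31.75 kHz, folds to fs − 62.5 kHz = 1 kHz.

1 kHz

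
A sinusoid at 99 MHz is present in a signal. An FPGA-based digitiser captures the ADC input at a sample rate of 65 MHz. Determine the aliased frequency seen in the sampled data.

31 MHz

99 MHz mod fs = 34 MHz.
34 MHz > fs/2 = 32.5 MHz, folds to fs − 34 MHz = 31 MHz.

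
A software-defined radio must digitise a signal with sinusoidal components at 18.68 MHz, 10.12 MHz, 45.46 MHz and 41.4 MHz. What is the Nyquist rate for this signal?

Highest-frequency component: 45.46 MHz.
Nyquist rate = 2 × 45.46 MHz = 90.92 MHz.

90.92 MHz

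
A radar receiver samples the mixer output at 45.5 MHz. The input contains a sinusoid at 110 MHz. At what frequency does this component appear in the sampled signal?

110 MHz mod fs = 19 MHz.
19 MHz ≤ fs/2 = 22.75 MHz, appears at 19 MHz.

19 MHz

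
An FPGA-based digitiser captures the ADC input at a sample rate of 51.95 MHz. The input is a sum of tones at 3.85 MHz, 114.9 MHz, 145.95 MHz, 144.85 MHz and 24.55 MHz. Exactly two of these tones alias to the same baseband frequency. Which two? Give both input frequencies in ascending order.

fs/2 = 25.975 MHz.
3.85 MHz ≤ fs/2 = 25.975 MHz, passes unchanged.
114.9 MHz mod fs = 11 MHz.
11 MHz ≤ fs/2 = 25.975 MHz, appears at 11 MHz.
145.95 MHz mod fs = 42.05 MHz.
42.05 MHz > fs/2 = 25.975 MHz, folds to fs − 42.05 MHz = 9.9 MHz.
144.85 MHz mod fs = 40.95 MHz.
40.95 MHz > fs/2 = 25.975 MHz, folds to fs − 40.95 MHz = 11 MHz.
24.55 MHz ≤ fs/2 = 25.975 MHz, passes unchanged.
114.9 MHz and 144.85 MHz both map to 11 MHz.

114.9 MHz, 144.85 MHz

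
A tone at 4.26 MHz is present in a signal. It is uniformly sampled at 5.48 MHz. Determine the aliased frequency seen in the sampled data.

4.26 MHz > fs/2 = 2.74 MHz, folds to fs − 4.26 MHz = 1.22 MHz.

1.22 MHz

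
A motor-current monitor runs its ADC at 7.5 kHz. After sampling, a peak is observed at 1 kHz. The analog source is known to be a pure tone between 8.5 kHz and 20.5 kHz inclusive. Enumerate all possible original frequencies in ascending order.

8.5 kHz, 14 kHz, 16 kHz

Frequencies that alias to 1 kHz are k·fs ± 1 kHz for integer k ≥ 0.
k=0: 1 kHz.
k=1: 6.5 kHz, 8.5 kHz.
k=2: 14 kHz, 16 kHz.
k=3: 21.5 kHz, 23.5 kHz.
Within [8.5 kHz, 20.5 kHz]: 8.5 kHz, 14 kHz, 16 kHz.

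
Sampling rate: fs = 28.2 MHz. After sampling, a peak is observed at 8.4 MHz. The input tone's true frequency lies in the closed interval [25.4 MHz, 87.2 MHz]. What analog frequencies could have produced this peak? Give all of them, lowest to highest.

36.6 MHz, 48 MHz, 64.8 MHz, 76.2 MHz

Frequencies that alias to 8.4 MHz are k·fs ± 8.4 MHz for integer k ≥ 0.
k=0: 8.4 MHz.
k=1: 19.8 MHz, 36.6 MHz.
k=2: 48 MHz, 64.8 MHz.
k=3: 76.2 MHz, 93 MHz.
k=4: 104.4 MHz, 121.2 MHz.
Within [25.4 MHz, 87.2 MHz]: 36.6 MHz, 48 MHz, 64.8 MHz, 76.2 MHz.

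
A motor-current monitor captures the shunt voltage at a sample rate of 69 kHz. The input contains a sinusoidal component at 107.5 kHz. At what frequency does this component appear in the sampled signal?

30.5 kHz

107.5 kHz mod fs = 38.5 kHz.
38.5 kHz > fs/2 = 34.5 kHz, folds to fs − 38.5 kHz = 30.5 kHz.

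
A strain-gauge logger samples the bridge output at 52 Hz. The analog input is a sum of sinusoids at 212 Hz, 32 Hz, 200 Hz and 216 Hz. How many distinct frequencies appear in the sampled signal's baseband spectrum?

3

fs/2 = 26 Hz.
212 Hz mod fs = 4 Hz.
4 Hz ≤ fs/2 = 26 Hz, appears at 4 Hz.
32 Hz > fs/2 = 26 Hz, folds to fs − 32 Hz = 20 Hz.
200 Hz mod fs = 44 Hz.
44 Hz > fs/2 = 26 Hz, folds to fs − 44 Hz = 8 Hz.
216 Hz mod fs = 8 Hz.
8 Hz ≤ fs/2 = 26 Hz, appears at 8 Hz.
Distinct values: {4 Hz, 8 Hz, 20 Hz} → 3.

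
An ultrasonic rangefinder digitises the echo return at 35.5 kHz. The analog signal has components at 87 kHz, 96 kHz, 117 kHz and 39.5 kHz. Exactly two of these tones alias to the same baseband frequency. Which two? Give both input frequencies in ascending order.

96 kHz, 117 kHz

fs/2 = 17.75 kHz.
87 kHz mod fs = 16 kHz.
16 kHz ≤ fs/2 = 17.75 kHz, appears at 16 kHz.
96 kHz mod fs = 25 kHz.
25 kHz > fs/2 = 17.75 kHz, folds to fs − 25 kHz = 10.5 kHz.
117 kHz mod fs = 10.5 kHz.
10.5 kHz ≤ fs/2 = 17.75 kHz, appears at 10.5 kHz.
39.5 kHz mod fs = 4 kHz.
4 kHz ≤ fs/2 = 17.75 kHz, appears at 4 kHz.
96 kHz and 117 kHz both map to 10.5 kHz.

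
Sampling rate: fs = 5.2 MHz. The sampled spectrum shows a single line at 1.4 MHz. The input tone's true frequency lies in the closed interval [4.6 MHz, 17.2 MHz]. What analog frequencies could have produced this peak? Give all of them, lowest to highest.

Frequencies that alias to 1.4 MHz are k·fs ± 1.4 MHz for integer k ≥ 0.
k=0: 1.4 MHz.
k=1: 3.8 MHz, 6.6 MHz.
k=2: 9 MHz, 11.8 MHz.
k=3: 14.2 MHz, 17 MHz.
k=4: 19.4 MHz, 22.2 MHz.
Within [4.6 MHz, 17.2 MHz]: 6.6 MHz, 9 MHz, 11.8 MHz, 14.2 MHz, 17 MHz.

6.6 MHz, 9 MHz, 11.8 MHz, 14.2 MHz, 17 MHz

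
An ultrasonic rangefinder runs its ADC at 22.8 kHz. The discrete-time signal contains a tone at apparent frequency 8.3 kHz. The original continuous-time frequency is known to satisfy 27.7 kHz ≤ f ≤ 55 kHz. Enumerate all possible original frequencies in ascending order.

31.1 kHz, 37.3 kHz, 53.9 kHz

Frequencies that alias to 8.3 kHz are k·fs ± 8.3 kHz for integer k ≥ 0.
k=0: 8.3 kHz.
k=1: 14.5 kHz, 31.1 kHz.
k=2: 37.3 kHz, 53.9 kHz.
k=3: 60.1 kHz, 76.7 kHz.
Within [27.7 kHz, 55 kHz]: 31.1 kHz, 37.3 kHz, 53.9 kHz.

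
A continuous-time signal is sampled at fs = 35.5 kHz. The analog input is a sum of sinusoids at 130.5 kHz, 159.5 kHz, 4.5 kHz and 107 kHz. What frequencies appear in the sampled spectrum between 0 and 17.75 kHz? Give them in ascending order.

0.5 kHz, 4.5 kHz, 11.5 kHz, 17.5 kHz

fs/2 = 17.75 kHz.
130.5 kHz mod fs = 24 kHz.
24 kHz > fs/2 = 17.75 kHz, folds to fs − 24 kHz = 11.5 kHz.
159.5 kHz mod fs = 17.5 kHz.
17.5 kHz ≤ fs/2 = 17.75 kHz, appears at 17.5 kHz.
4.5 kHz ≤ fs/2 = 17.75 kHz, passes unchanged.
107 kHz mod fs = 0.5 kHz.
0.5 kHz ≤ fs/2 = 17.75 kHz, appears at 0.5 kHz.
Distinct values: {0.5 kHz, 4.5 kHz, 11.5 kHz, 17.5 kHz}.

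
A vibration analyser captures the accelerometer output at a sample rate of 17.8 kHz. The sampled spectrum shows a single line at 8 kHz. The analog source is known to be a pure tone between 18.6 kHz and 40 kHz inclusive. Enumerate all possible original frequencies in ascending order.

Frequencies that alias to 8 kHz are k·fs ± 8 kHz for integer k ≥ 0.
k=0: 8 kHz.
k=1: 9.8 kHz, 25.8 kHz.
k=2: 27.6 kHz, 43.6 kHz.
k=3: 45.4 kHz, 61.4 kHz.
Within [18.6 kHz, 40 kHz]: 25.8 kHz, 27.6 kHz.

25.8 kHz, 27.6 kHz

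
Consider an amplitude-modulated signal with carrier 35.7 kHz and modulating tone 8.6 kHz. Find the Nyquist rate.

AM sidebands sit at fc ± fm = 27.1 kHz and 44.3 kHz.
Highest-frequency component: 44.3 kHz.
Nyquist rate = 2 × 44.3 kHz = 88.6 kHz.

88.6 kHz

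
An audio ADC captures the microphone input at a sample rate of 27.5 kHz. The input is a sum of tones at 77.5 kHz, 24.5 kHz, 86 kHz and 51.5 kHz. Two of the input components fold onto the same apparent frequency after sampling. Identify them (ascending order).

51.5 kHz, 86 kHz

fs/2 = 13.75 kHz.
77.5 kHz mod fs = 22.5 kHz.
22.5 kHz > fs/2 = 13.75 kHz, folds to fs − 22.5 kHz = 5 kHz.
24.5 kHz > fs/2 = 13.75 kHz, folds to fs − 24.5 kHz = 3 kHz.
86 kHz mod fs = 3.5 kHz.
3.5 kHz ≤ fs/2 = 13.75 kHz, appears at 3.5 kHz.
51.5 kHz mod fs = 24 kHz.
24 kHz > fs/2 = 13.75 kHz, folds to fs − 24 kHz = 3.5 kHz.
51.5 kHz and 86 kHz both map to 3.5 kHz.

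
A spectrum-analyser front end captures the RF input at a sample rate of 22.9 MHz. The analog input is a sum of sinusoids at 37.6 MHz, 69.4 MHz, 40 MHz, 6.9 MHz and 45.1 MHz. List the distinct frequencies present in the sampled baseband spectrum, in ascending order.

fs/2 = 11.45 MHz.
37.6 MHz mod fs = 14.7 MHz.
14.7 MHz > fs/2 = 11.45 MHz, folds to fs − 14.7 MHz = 8.2 MHz.
69.4 MHz mod fs = 0.7 MHz.
0.7 MHz ≤ fs/2 = 11.45 MHz, appears at 0.7 MHz.
40 MHz mod fs = 17.1 MHz.
17.1 MHz > fs/2 = 11.45 MHz, folds to fs − 17.1 MHz = 5.8 MHz.
6.9 MHz ≤ fs/2 = 11.45 MHz, passes unchanged.
45.1 MHz mod fs = 22.2 MHz.
22.2 MHz > fs/2 = 11.45 MHz, folds to fs − 22.2 MHz = 0.7 MHz.
Distinct values: {0.7 MHz, 5.8 MHz, 6.9 MHz, 8.2 MHz}.

0.7 MHz, 5.8 MHz, 6.9 MHz, 8.2 MHz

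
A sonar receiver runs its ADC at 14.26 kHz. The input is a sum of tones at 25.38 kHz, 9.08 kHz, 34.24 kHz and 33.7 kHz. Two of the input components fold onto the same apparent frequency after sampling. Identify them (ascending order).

fs/2 = 7.13 kHz.
25.38 kHz mod fs = 11.12 kHz.
11.12 kHz > fs/2 = 7.13 kHz, folds to fs − 11.12 kHz = 3.14 kHz.
9.08 kHz > fs/2 = 7.13 kHz, folds to fs − 9.08 kHz = 5.18 kHz.
34.24 kHz mod fs = 5.72 kHz.
5.72 kHz ≤ fs/2 = 7.13 kHz, appears at 5.72 kHz.
33.7 kHz mod fs = 5.18 kHz.
5.18 kHz ≤ fs/2 = 7.13 kHz, appears at 5.18 kHz.
9.08 kHz and 33.7 kHz both map to 5.18 kHz.

9.08 kHz, 33.7 kHz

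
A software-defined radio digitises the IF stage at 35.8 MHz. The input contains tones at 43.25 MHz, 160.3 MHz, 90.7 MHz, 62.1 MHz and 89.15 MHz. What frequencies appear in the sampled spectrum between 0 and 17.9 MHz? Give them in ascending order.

7.45 MHz, 9.5 MHz, 16.7 MHz, 17.1 MHz, 17.55 MHz

fs/2 = 17.9 MHz.
43.25 MHz mod fs = 7.45 MHz.
7.45 MHz ≤ fs/2 = 17.9 MHz, appears at 7.45 MHz.
160.3 MHz mod fs = 17.1 MHz.
17.1 MHz ≤ fs/2 = 17.9 MHz, appears at 17.1 MHz.
90.7 MHz mod fs = 19.1 MHz.
19.1 MHz > fs/2 = 17.9 MHz, folds to fs − 19.1 MHz = 16.7 MHz.
62.1 MHz mod fs = 26.3 MHz.
26.3 MHz > fs/2 = 17.9 MHz, folds to fs − 26.3 MHz = 9.5 MHz.
89.15 MHz mod fs = 17.55 MHz.
17.55 MHz ≤ fs/2 = 17.9 MHz, appears at 17.55 MHz.
Distinct values: {7.45 MHz, 9.5 MHz, 16.7 MHz, 17.1 MHz, 17.55 MHz}.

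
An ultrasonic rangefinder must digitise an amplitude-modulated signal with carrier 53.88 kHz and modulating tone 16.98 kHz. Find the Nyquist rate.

141.72 kHz

AM sidebands sit at fc ± fm = 36.9 kHz and 70.86 kHz.
Highest-frequency component: 70.86 kHz.
Nyquist rate = 2 × 70.86 kHz = 141.72 kHz.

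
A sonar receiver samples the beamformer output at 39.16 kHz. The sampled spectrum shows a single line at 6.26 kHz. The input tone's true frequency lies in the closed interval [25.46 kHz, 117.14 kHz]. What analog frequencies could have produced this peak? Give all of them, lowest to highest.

Frequencies that alias to 6.26 kHz are k·fs ± 6.26 kHz for integer k ≥ 0.
k=0: 6.26 kHz.
k=1: 32.9 kHz, 45.42 kHz.
k=2: 72.06 kHz, 84.58 kHz.
k=3: 111.22 kHz, 123.74 kHz.
k=4: 150.38 kHz, 162.9 kHz.
Within [25.46 kHz, 117.14 kHz]: 32.9 kHz, 45.42 kHz, 72.06 kHz, 84.58 kHz, 111.22 kHz.

32.9 kHz, 45.42 kHz, 72.06 kHz, 84.58 kHz, 111.22 kHz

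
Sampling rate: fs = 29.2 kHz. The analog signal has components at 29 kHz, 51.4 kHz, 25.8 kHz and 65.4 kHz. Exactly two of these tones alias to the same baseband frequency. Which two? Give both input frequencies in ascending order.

fs/2 = 14.6 kHz.
29 kHz > fs/2 = 14.6 kHz, folds to fs − 29 kHz = 0.2 kHz.
51.4 kHz mod fs = 22.2 kHz.
22.2 kHz > fs/2 = 14.6 kHz, folds to fs − 22.2 kHz = 7 kHz.
25.8 kHz > fs/2 = 14.6 kHz, folds to fs − 25.8 kHz = 3.4 kHz.
65.4 kHz mod fs = 7 kHz.
7 kHz ≤ fs/2 = 14.6 kHz, appears at 7 kHz.
51.4 kHz and 65.4 kHz both map to 7 kHz.

51.4 kHz, 65.4 kHz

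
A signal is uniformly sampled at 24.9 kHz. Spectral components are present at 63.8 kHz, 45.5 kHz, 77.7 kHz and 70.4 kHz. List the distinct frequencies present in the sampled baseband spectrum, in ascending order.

fs/2 = 12.45 kHz.
63.8 kHz mod fs = 14 kHz.
14 kHz > fs/2 = 12.45 kHz, folds to fs − 14 kHz = 10.9 kHz.
45.5 kHz mod fs = 20.6 kHz.
20.6 kHz > fs/2 = 12.45 kHz, folds to fs − 20.6 kHz = 4.3 kHz.
77.7 kHz mod fs = 3 kHz.
3 kHz ≤ fs/2 = 12.45 kHz, appears at 3 kHz.
70.4 kHz mod fs = 20.6 kHz.
20.6 kHz > fs/2 = 12.45 kHz, folds to fs − 20.6 kHz = 4.3 kHz.
Distinct values: {3 kHz, 4.3 kHz, 10.9 kHz}.

3 kHz, 4.3 kHz, 10.9 kHz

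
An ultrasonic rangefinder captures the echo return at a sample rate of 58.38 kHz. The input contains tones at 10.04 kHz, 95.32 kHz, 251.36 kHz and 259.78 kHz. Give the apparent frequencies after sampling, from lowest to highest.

fs/2 = 29.19 kHz.
10.04 kHz ≤ fs/2 = 29.19 kHz, passes unchanged.
95.32 kHz mod fs = 36.94 kHz.
36.94 kHz > fs/2 = 29.19 kHz, folds to fs − 36.94 kHz = 21.44 kHz.
251.36 kHz mod fs = 17.84 kHz.
17.84 kHz ≤ fs/2 = 29.19 kHz, appears at 17.84 kHz.
259.78 kHz mod fs = 26.26 kHz.
26.26 kHz ≤ fs/2 = 29.19 kHz, appears at 26.26 kHz.
Distinct values: {10.04 kHz, 17.84 kHz, 21.44 kHz, 26.26 kHz}.

10.04 kHz, 17.84 kHz, 21.44 kHz, 26.26 kHz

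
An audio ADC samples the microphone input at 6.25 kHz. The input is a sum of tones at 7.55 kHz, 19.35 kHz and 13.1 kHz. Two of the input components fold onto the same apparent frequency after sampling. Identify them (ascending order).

13.1 kHz, 19.35 kHz

fs/2 = 3.125 kHz.
7.55 kHz mod fs = 1.3 kHz.
1.3 kHz ≤ fs/2 = 3.125 kHz, appears at 1.3 kHz.
19.35 kHz mod fs = 0.6 kHz.
0.6 kHz ≤ fs/2 = 3.125 kHz, appears at 0.6 kHz.
13.1 kHz mod fs = 0.6 kHz.
0.6 kHz ≤ fs/2 = 3.125 kHz, appears at 0.6 kHz.
13.1 kHz and 19.35 kHz both map to 0.6 kHz.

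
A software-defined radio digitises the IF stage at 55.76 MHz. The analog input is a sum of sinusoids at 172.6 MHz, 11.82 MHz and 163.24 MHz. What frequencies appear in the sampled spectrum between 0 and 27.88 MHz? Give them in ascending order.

fs/2 = 27.88 MHz.
172.6 MHz mod fs = 5.32 MHz.
5.32 MHz ≤ fs/2 = 27.88 MHz, appears at 5.32 MHz.
11.82 MHz ≤ fs/2 = 27.88 MHz, passes unchanged.
163.24 MHz mod fs = 51.72 MHz.
51.72 MHz > fs/2 = 27.88 MHz, folds to fs − 51.72 MHz = 4.04 MHz.
Distinct values: {4.04 MHz, 5.32 MHz, 11.82 MHz}.

4.04 MHz, 5.32 MHz, 11.82 MHz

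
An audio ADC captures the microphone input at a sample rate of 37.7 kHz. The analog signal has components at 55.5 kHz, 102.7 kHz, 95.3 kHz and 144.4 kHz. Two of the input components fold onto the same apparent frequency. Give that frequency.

fs/2 = 18.85 kHz.
55.5 kHz mod fs = 17.8 kHz.
17.8 kHz ≤ fs/2 = 18.85 kHz, appears at 17.8 kHz.
102.7 kHz mod fs = 27.3 kHz.
27.3 kHz > fs/2 = 18.85 kHz, folds to fs − 27.3 kHz = 10.4 kHz.
95.3 kHz mod fs = 19.9 kHz.
19.9 kHz > fs/2 = 18.85 kHz, folds to fs − 19.9 kHz = 17.8 kHz.
144.4 kHz mod fs = 31.3 kHz.
31.3 kHz > fs/2 = 18.85 kHz, folds to fs − 31.3 kHz = 6.4 kHz.
55.5 kHz and 95.3 kHz both map to 17.8 kHz.

17.8 kHz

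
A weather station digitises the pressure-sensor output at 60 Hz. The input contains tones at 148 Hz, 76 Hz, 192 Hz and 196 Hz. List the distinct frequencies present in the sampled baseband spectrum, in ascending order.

fs/2 = 30 Hz.
148 Hz mod fs = 28 Hz.
28 Hz ≤ fs/2 = 30 Hz, appears at 28 Hz.
76 Hz mod fs = 16 Hz.
16 Hz ≤ fs/2 = 30 Hz, appears at 16 Hz.
192 Hz mod fs = 12 Hz.
12 Hz ≤ fs/2 = 30 Hz, appears at 12 Hz.
196 Hz mod fs = 16 Hz.
16 Hz ≤ fs/2 = 30 Hz, appears at 16 Hz.
Distinct values: {12 Hz, 16 Hz, 28 Hz}.

12 Hz, 16 Hz, 28 Hz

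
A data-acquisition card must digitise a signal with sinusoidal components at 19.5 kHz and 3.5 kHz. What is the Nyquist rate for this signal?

Highest-frequency component: 19.5 kHz.
Nyquist rate = 2 × 19.5 kHz = 39 kHz.

39 kHz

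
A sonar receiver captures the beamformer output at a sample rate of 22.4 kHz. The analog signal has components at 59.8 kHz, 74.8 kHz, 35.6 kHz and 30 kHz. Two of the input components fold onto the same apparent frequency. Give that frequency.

7.6 kHz

fs/2 = 11.2 kHz.
59.8 kHz mod fs = 15 kHz.
15 kHz > fs/2 = 11.2 kHz, folds to fs − 15 kHz = 7.4 kHz.
74.8 kHz mod fs = 7.6 kHz.
7.6 kHz ≤ fs/2 = 11.2 kHz, appears at 7.6 kHz.
35.6 kHz mod fs = 13.2 kHz.
13.2 kHz > fs/2 = 11.2 kHz, folds to fs − 13.2 kHz = 9.2 kHz.
30 kHz mod fs = 7.6 kHz.
7.6 kHz ≤ fs/2 = 11.2 kHz, appears at 7.6 kHz.
30 kHz and 74.8 kHz both map to 7.6 kHz.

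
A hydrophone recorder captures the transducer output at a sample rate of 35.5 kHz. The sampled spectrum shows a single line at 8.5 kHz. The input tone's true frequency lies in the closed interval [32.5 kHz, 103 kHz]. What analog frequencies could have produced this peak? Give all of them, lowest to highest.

Frequencies that alias to 8.5 kHz are k·fs ± 8.5 kHz for integer k ≥ 0.
k=0: 8.5 kHz.
k=1: 27 kHz, 44 kHz.
k=2: 62.5 kHz, 79.5 kHz.
k=3: 98 kHz, 115 kHz.
k=4: 133.5 kHz, 150.5 kHz.
Within [32.5 kHz, 103 kHz]: 44 kHz, 62.5 kHz, 79.5 kHz, 98 kHz.

44 kHz, 62.5 kHz, 79.5 kHz, 98 kHz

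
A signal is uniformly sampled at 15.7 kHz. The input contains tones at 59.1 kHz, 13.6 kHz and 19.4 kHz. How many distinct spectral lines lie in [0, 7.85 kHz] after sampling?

2

fs/2 = 7.85 kHz.
59.1 kHz mod fs = 12 kHz.
12 kHz > fs/2 = 7.85 kHz, folds to fs − 12 kHz = 3.7 kHz.
13.6 kHz > fs/2 = 7.85 kHz, folds to fs − 13.6 kHz = 2.1 kHz.
19.4 kHz mod fs = 3.7 kHz.
3.7 kHz ≤ fs/2 = 7.85 kHz, appears at 3.7 kHz.
Distinct values: {2.1 kHz, 3.7 kHz} → 2.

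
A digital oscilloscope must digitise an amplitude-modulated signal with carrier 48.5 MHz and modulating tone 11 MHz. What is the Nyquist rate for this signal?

AM sidebands sit at fc ± fm = 37.5 MHz and 59.5 MHz.
Highest-frequency component: 59.5 MHz.
Nyquist rate = 2 × 59.5 MHz = 119 MHz.

119 MHz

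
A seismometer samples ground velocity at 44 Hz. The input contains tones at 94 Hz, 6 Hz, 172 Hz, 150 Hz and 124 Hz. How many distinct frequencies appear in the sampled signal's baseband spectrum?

fs/2 = 22 Hz.
94 Hz mod fs = 6 Hz.
6 Hz ≤ fs/2 = 22 Hz, appears at 6 Hz.
6 Hz ≤ fs/2 = 22 Hz, passes unchanged.
172 Hz mod fs = 40 Hz.
40 Hz > fs/2 = 22 Hz, folds to fs − 40 Hz = 4 Hz.
150 Hz mod fs = 18 Hz.
18 Hz ≤ fs/2 = 22 Hz, appears at 18 Hz.
124 Hz mod fs = 36 Hz.
36 Hz > fs/2 = 22 Hz, folds to fs − 36 Hz = 8 Hz.
Distinct values: {4 Hz, 6 Hz, 8 Hz, 18 Hz} → 4.

4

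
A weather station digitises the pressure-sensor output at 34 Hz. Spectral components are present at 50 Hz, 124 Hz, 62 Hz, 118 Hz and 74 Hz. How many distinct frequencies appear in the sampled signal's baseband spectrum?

fs/2 = 17 Hz.
50 Hz mod fs = 16 Hz.
16 Hz ≤ fs/2 = 17 Hz, appears at 16 Hz.
124 Hz mod fs = 22 Hz.
22 Hz > fs/2 = 17 Hz, folds to fs − 22 Hz = 12 Hz.
62 Hz mod fs = 28 Hz.
28 Hz > fs/2 = 17 Hz, folds to fs − 28 Hz = 6 Hz.
118 Hz mod fs = 16 Hz.
16 Hz ≤ fs/2 = 17 Hz, appears at 16 Hz.
74 Hz mod fs = 6 Hz.
6 Hz ≤ fs/2 = 17 Hz, appears at 6 Hz.
Distinct values: {6 Hz, 12 Hz, 16 Hz} → 3.

3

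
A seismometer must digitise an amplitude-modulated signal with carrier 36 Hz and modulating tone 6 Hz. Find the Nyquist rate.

AM sidebands sit at fc ± fm = 30 Hz and 42 Hz.
Highest-frequency component: 42 Hz.
Nyquist rate = 2 × 42 Hz = 84 Hz.

84 Hz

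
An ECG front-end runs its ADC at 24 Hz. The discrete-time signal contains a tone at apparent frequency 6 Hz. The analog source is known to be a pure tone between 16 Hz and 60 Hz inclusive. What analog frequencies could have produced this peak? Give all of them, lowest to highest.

18 Hz, 30 Hz, 42 Hz, 54 Hz

Frequencies that alias to 6 Hz are k·fs ± 6 Hz for integer k ≥ 0.
k=0: 6 Hz.
k=1: 18 Hz, 30 Hz.
k=2: 42 Hz, 54 Hz.
k=3: 66 Hz, 78 Hz.
Within [16 Hz, 60 Hz]: 18 Hz, 30 Hz, 42 Hz, 54 Hz.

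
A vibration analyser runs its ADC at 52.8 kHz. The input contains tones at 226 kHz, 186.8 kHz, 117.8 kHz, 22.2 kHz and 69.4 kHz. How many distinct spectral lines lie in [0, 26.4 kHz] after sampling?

fs/2 = 26.4 kHz.
226 kHz mod fs = 14.8 kHz.
14.8 kHz ≤ fs/2 = 26.4 kHz, appears at 14.8 kHz.
186.8 kHz mod fs = 28.4 kHz.
28.4 kHz > fs/2 = 26.4 kHz, folds to fs − 28.4 kHz = 24.4 kHz.
117.8 kHz mod fs = 12.2 kHz.
12.2 kHz ≤ fs/2 = 26.4 kHz, appears at 12.2 kHz.
22.2 kHz ≤ fs/2 = 26.4 kHz, passes unchanged.
69.4 kHz mod fs = 16.6 kHz.
16.6 kHz ≤ fs/2 = 26.4 kHz, appears at 16.6 kHz.
Distinct values: {12.2 kHz, 14.8 kHz, 16.6 kHz, 22.2 kHz, 24.4 kHz} → 5.

5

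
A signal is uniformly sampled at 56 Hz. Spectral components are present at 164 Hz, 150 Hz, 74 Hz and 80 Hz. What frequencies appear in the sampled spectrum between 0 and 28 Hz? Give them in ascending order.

4 Hz, 18 Hz, 24 Hz

fs/2 = 28 Hz.
164 Hz mod fs = 52 Hz.
52 Hz > fs/2 = 28 Hz, folds to fs − 52 Hz = 4 Hz.
150 Hz mod fs = 38 Hz.
38 Hz > fs/2 = 28 Hz, folds to fs − 38 Hz = 18 Hz.
74 Hz mod fs = 18 Hz.
18 Hz ≤ fs/2 = 28 Hz, appears at 18 Hz.
80 Hz mod fs = 24 Hz.
24 Hz ≤ fs/2 = 28 Hz, appears at 24 Hz.
Distinct values: {4 Hz, 18 Hz, 24 Hz}.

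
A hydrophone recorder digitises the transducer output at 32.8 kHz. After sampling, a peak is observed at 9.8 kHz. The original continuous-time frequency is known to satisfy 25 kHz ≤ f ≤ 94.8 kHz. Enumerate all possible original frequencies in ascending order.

42.6 kHz, 55.8 kHz, 75.4 kHz, 88.6 kHz

Frequencies that alias to 9.8 kHz are k·fs ± 9.8 kHz for integer k ≥ 0.
k=0: 9.8 kHz.
k=1: 23 kHz, 42.6 kHz.
k=2: 55.8 kHz, 75.4 kHz.
k=3: 88.6 kHz, 108.2 kHz.
k=4: 121.4 kHz, 141 kHz.
Within [25 kHz, 94.8 kHz]: 42.6 kHz, 55.8 kHz, 75.4 kHz, 88.6 kHz.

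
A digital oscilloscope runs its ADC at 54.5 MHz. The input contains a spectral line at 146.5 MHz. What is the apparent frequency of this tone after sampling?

146.5 MHz mod fs = 37.5 MHz.
37.5 MHz > fs/2 = 27.25 MHz, folds to fs − 37.5 MHz = 17 MHz.

17 MHz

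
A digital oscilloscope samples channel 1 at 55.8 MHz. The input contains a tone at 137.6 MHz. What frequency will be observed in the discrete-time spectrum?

137.6 MHz mod fs = 26 MHz.
26 MHz ≤ fs/2 = 27.9 MHz, appears at 26 MHz.

26 MHz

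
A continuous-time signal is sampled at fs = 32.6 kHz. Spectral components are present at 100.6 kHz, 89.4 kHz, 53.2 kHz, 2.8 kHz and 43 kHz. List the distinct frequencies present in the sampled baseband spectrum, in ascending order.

fs/2 = 16.3 kHz.
100.6 kHz mod fs = 2.8 kHz.
2.8 kHz ≤ fs/2 = 16.3 kHz, appears at 2.8 kHz.
89.4 kHz mod fs = 24.2 kHz.
24.2 kHz > fs/2 = 16.3 kHz, folds to fs − 24.2 kHz = 8.4 kHz.
53.2 kHz mod fs = 20.6 kHz.
20.6 kHz > fs/2 = 16.3 kHz, folds to fs − 20.6 kHz = 12 kHz.
2.8 kHz ≤ fs/2 = 16.3 kHz, passes unchanged.
43 kHz mod fs = 10.4 kHz.
10.4 kHz ≤ fs/2 = 16.3 kHz, appears at 10.4 kHz.
Distinct values: {2.8 kHz, 8.4 kHz, 10.4 kHz, 12 kHz}.

2.8 kHz, 8.4 kHz, 10.4 kHz, 12 kHz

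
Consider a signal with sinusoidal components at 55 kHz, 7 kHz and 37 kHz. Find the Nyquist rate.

Highest-frequency component: 55 kHz.
Nyquist rate = 2 × 55 kHz = 110 kHz.

110 kHz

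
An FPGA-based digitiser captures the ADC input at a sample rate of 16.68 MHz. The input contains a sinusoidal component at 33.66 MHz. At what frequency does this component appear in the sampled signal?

33.66 MHz mod fs = 0.3 MHz.
0.3 MHz ≤ fs/2 = 8.34 MHz, appears at 0.3 MHz.

0.3 MHz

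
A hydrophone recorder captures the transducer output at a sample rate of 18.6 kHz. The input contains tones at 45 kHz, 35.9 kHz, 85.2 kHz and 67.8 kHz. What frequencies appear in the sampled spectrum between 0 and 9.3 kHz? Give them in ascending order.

fs/2 = 9.3 kHz.
45 kHz mod fs = 7.8 kHz.
7.8 kHz ≤ fs/2 = 9.3 kHz, appears at 7.8 kHz.
35.9 kHz mod fs = 17.3 kHz.
17.3 kHz > fs/2 = 9.3 kHz, folds to fs − 17.3 kHz = 1.3 kHz.
85.2 kHz mod fs = 10.8 kHz.
10.8 kHz > fs/2 = 9.3 kHz, folds to fs − 10.8 kHz = 7.8 kHz.
67.8 kHz mod fs = 12 kHz.
12 kHz > fs/2 = 9.3 kHz, folds to fs − 12 kHz = 6.6 kHz.
Distinct values: {1.3 kHz, 6.6 kHz, 7.8 kHz}.

1.3 kHz, 6.6 kHz, 7.8 kHz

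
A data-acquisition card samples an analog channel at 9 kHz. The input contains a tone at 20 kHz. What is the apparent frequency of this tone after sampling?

2 kHz

20 kHz mod fs = 2 kHz.
2 kHz ≤ fs/2 = 4.5 kHz, appears at 2 kHz.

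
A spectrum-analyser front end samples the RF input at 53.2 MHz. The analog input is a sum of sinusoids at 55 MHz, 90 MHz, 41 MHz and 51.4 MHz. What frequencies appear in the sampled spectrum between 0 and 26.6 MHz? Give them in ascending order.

1.8 MHz, 12.2 MHz, 16.4 MHz

fs/2 = 26.6 MHz.
55 MHz mod fs = 1.8 MHz.
1.8 MHz ≤ fs/2 = 26.6 MHz, appears at 1.8 MHz.
90 MHz mod fs = 36.8 MHz.
36.8 MHz > fs/2 = 26.6 MHz, folds to fs − 36.8 MHz = 16.4 MHz.
41 MHz > fs/2 = 26.6 MHz, folds to fs − 41 MHz = 12.2 MHz.
51.4 MHz > fs/2 = 26.6 MHz, folds to fs − 51.4 MHz = 1.8 MHz.
Distinct values: {1.8 MHz, 12.2 MHz, 16.4 MHz}.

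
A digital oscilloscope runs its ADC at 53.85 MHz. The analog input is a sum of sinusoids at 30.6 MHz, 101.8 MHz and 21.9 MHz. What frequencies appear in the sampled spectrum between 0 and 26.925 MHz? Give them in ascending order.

5.9 MHz, 21.9 MHz, 23.25 MHz

fs/2 = 26.925 MHz.
30.6 MHz > fs/2 = 26.925 MHz, folds to fs − 30.6 MHz = 23.25 MHz.
101.8 MHz mod fs = 47.95 MHz.
47.95 MHz > fs/2 = 26.925 MHz, folds to fs − 47.95 MHz = 5.9 MHz.
21.9 MHz ≤ fs/2 = 26.925 MHz, passes unchanged.
Distinct values: {5.9 MHz, 21.9 MHz, 23.25 MHz}.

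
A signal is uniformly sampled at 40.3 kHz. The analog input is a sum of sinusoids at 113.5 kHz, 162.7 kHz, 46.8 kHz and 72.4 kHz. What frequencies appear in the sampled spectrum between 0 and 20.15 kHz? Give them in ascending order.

1.5 kHz, 6.5 kHz, 7.4 kHz, 8.2 kHz

fs/2 = 20.15 kHz.
113.5 kHz mod fs = 32.9 kHz.
32.9 kHz > fs/2 = 20.15 kHz, folds to fs − 32.9 kHz = 7.4 kHz.
162.7 kHz mod fs = 1.5 kHz.
1.5 kHz ≤ fs/2 = 20.15 kHz, appears at 1.5 kHz.
46.8 kHz mod fs = 6.5 kHz.
6.5 kHz ≤ fs/2 = 20.15 kHz, appears at 6.5 kHz.
72.4 kHz mod fs = 32.1 kHz.
32.1 kHz > fs/2 = 20.15 kHz, folds to fs − 32.1 kHz = 8.2 kHz.
Distinct values: {1.5 kHz, 6.5 kHz, 7.4 kHz, 8.2 kHz}.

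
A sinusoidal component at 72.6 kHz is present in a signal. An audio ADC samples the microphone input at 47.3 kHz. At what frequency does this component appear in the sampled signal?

72.6 kHz mod fs = 25.3 kHz.
25.3 kHz > fs/2 = 23.65 kHz, folds to fs − 25.3 kHz = 22 kHz.

22 kHz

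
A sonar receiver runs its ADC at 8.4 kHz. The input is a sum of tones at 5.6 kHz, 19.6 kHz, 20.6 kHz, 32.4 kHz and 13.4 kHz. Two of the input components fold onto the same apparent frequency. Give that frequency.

fs/2 = 4.2 kHz.
5.6 kHz > fs/2 = 4.2 kHz, folds to fs − 5.6 kHz = 2.8 kHz.
19.6 kHz mod fs = 2.8 kHz.
2.8 kHz ≤ fs/2 = 4.2 kHz, appears at 2.8 kHz.
20.6 kHz mod fs = 3.8 kHz.
3.8 kHz ≤ fs/2 = 4.2 kHz, appears at 3.8 kHz.
32.4 kHz mod fs = 7.2 kHz.
7.2 kHz > fs/2 = 4.2 kHz, folds to fs − 7.2 kHz = 1.2 kHz.
13.4 kHz mod fs = 5 kHz.
5 kHz > fs/2 = 4.2 kHz, folds to fs − 5 kHz = 3.4 kHz.
5.6 kHz and 19.6 kHz both map to 2.8 kHz.

2.8 kHz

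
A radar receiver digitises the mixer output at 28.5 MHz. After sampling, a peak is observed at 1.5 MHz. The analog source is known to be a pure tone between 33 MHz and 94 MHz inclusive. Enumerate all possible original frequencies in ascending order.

55.5 MHz, 58.5 MHz, 84 MHz, 87 MHz

Frequencies that alias to 1.5 MHz are k·fs ± 1.5 MHz for integer k ≥ 0.
k=0: 1.5 MHz.
k=1: 27 MHz, 30 MHz.
k=2: 55.5 MHz, 58.5 MHz.
k=3: 84 MHz, 87 MHz.
k=4: 112.5 MHz, 115.5 MHz.
Within [33 MHz, 94 MHz]: 55.5 MHz, 58.5 MHz, 84 MHz, 87 MHz.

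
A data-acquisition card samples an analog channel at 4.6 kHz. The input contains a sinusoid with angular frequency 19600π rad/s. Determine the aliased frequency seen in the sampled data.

ω = 19600π rad/s → f = ω/(2π) = 9800 Hz = 9.8 kHz.
9.8 kHz mod fs = 0.6 kHz.
0.6 kHz ≤ fs/2 = 2.3 kHz, appears at 0.6 kHz.

0.6 kHz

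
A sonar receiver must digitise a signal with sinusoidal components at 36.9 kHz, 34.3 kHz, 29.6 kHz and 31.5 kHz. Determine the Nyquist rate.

Highest-frequency component: 36.9 kHz.
Nyquist rate = 2 × 36.9 kHz = 73.8 kHz.

73.8 kHz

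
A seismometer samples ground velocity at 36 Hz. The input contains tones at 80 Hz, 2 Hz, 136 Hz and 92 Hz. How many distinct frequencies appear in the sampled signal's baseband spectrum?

fs/2 = 18 Hz.
80 Hz mod fs = 8 Hz.
8 Hz ≤ fs/2 = 18 Hz, appears at 8 Hz.
2 Hz ≤ fs/2 = 18 Hz, passes unchanged.
136 Hz mod fs = 28 Hz.
28 Hz > fs/2 = 18 Hz, folds to fs − 28 Hz = 8 Hz.
92 Hz mod fs = 20 Hz.
20 Hz > fs/2 = 18 Hz, folds to fs − 20 Hz = 16 Hz.
Distinct values: {2 Hz, 8 Hz, 16 Hz} → 3.

3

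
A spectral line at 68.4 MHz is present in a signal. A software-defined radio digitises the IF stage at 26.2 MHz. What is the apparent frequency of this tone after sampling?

68.4 MHz mod fs = 16 MHz.
16 MHz > fs/2 = 13.1 MHz, folds to fs − 16 MHz = 10.2 MHz.

10.2 MHz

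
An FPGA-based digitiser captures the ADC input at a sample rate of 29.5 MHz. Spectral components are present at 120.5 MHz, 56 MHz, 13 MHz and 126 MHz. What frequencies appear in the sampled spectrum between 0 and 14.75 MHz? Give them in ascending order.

fs/2 = 14.75 MHz.
120.5 MHz mod fs = 2.5 MHz.
2.5 MHz ≤ fs/2 = 14.75 MHz, appears at 2.5 MHz.
56 MHz mod fs = 26.5 MHz.
26.5 MHz > fs/2 = 14.75 MHz, folds to fs − 26.5 MHz = 3 MHz.
13 MHz ≤ fs/2 = 14.75 MHz, passes unchanged.
126 MHz mod fs = 8 MHz.
8 MHz ≤ fs/2 = 14.75 MHz, appears at 8 MHz.
Distinct values: {2.5 MHz, 3 MHz, 8 MHz, 13 MHz}.

2.5 MHz, 3 MHz, 8 MHz, 13 MHz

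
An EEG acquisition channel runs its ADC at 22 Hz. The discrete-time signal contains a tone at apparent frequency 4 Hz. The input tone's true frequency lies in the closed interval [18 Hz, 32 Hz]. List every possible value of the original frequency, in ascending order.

18 Hz, 26 Hz

Frequencies that alias to 4 Hz are k·fs ± 4 Hz for integer k ≥ 0.
k=0: 4 Hz.
k=1: 18 Hz, 26 Hz.
k=2: 40 Hz, 48 Hz.
Within [18 Hz, 32 Hz]: 18 Hz, 26 Hz.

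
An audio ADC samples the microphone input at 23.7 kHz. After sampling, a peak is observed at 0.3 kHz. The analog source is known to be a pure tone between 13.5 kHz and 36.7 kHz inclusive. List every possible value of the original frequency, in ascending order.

23.4 kHz, 24 kHz

Frequencies that alias to 0.3 kHz are k·fs ± 0.3 kHz for integer k ≥ 0.
k=0: 0.3 kHz.
k=1: 23.4 kHz, 24 kHz.
k=2: 47.1 kHz, 47.7 kHz.
Within [13.5 kHz, 36.7 kHz]: 23.4 kHz, 24 kHz.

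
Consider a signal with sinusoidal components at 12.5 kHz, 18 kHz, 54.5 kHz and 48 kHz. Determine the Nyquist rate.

Highest-frequency component: 54.5 kHz.
Nyquist rate = 2 × 54.5 kHz = 109 kHz.

109 kHz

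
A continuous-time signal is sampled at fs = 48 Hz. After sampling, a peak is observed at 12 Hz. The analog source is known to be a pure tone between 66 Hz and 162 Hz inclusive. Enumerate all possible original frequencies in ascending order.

Frequencies that alias to 12 Hz are k·fs ± 12 Hz for integer k ≥ 0.
k=0: 12 Hz.
k=1: 36 Hz, 60 Hz.
k=2: 84 Hz, 108 Hz.
k=3: 132 Hz, 156 Hz.
k=4: 180 Hz, 204 Hz.
Within [66 Hz, 162 Hz]: 84 Hz, 108 Hz, 132 Hz, 156 Hz.

84 Hz, 108 Hz, 132 Hz, 156 Hz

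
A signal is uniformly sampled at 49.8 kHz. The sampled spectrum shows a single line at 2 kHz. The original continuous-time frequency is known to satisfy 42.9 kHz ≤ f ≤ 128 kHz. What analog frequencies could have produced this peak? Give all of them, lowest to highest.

47.8 kHz, 51.8 kHz, 97.6 kHz, 101.6 kHz

Frequencies that alias to 2 kHz are k·fs ± 2 kHz for integer k ≥ 0.
k=0: 2 kHz.
k=1: 47.8 kHz, 51.8 kHz.
k=2: 97.6 kHz, 101.6 kHz.
k=3: 147.4 kHz, 151.4 kHz.
Within [42.9 kHz, 128 kHz]: 47.8 kHz, 51.8 kHz, 97.6 kHz, 101.6 kHz.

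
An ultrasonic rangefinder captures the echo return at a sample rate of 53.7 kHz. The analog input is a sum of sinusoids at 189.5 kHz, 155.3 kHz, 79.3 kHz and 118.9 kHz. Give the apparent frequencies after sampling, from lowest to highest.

fs/2 = 26.85 kHz.
189.5 kHz mod fs = 28.4 kHz.
28.4 kHz > fs/2 = 26.85 kHz, folds to fs − 28.4 kHz = 25.3 kHz.
155.3 kHz mod fs = 47.9 kHz.
47.9 kHz > fs/2 = 26.85 kHz, folds to fs − 47.9 kHz = 5.8 kHz.
79.3 kHz mod fs = 25.6 kHz.
25.6 kHz ≤ fs/2 = 26.85 kHz, appears at 25.6 kHz.
118.9 kHz mod fs = 11.5 kHz.
11.5 kHz ≤ fs/2 = 26.85 kHz, appears at 11.5 kHz.
Distinct values: {5.8 kHz, 11.5 kHz, 25.3 kHz, 25.6 kHz}.

5.8 kHz, 11.5 kHz, 25.3 kHz, 25.6 kHz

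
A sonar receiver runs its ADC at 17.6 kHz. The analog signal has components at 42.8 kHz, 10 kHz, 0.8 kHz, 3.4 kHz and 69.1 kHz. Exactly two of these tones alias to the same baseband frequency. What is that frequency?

fs/2 = 8.8 kHz.
42.8 kHz mod fs = 7.6 kHz.
7.6 kHz ≤ fs/2 = 8.8 kHz, appears at 7.6 kHz.
10 kHz > fs/2 = 8.8 kHz, folds to fs − 10 kHz = 7.6 kHz.
0.8 kHz ≤ fs/2 = 8.8 kHz, passes unchanged.
3.4 kHz ≤ fs/2 = 8.8 kHz, passes unchanged.
69.1 kHz mod fs = 16.3 kHz.
16.3 kHz > fs/2 = 8.8 kHz, folds to fs − 16.3 kHz = 1.3 kHz.
10 kHz and 42.8 kHz both map to 7.6 kHz.

7.6 kHz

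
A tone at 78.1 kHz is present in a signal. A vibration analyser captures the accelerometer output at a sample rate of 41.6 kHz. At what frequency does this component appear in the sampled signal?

78.1 kHz mod fs = 36.5 kHz.
36.5 kHz > fs/2 = 20.8 kHz, folds to fs − 36.5 kHz = 5.1 kHz.

5.1 kHz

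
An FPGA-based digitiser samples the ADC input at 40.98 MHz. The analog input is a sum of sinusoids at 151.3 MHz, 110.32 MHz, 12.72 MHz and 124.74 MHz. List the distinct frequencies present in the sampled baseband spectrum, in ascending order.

fs/2 = 20.49 MHz.
151.3 MHz mod fs = 28.36 MHz.
28.36 MHz > fs/2 = 20.49 MHz, folds to fs − 28.36 MHz = 12.62 MHz.
110.32 MHz mod fs = 28.36 MHz.
28.36 MHz > fs/2 = 20.49 MHz, folds to fs − 28.36 MHz = 12.62 MHz.
12.72 MHz ≤ fs/2 = 20.49 MHz, passes unchanged.
124.74 MHz mod fs = 1.8 MHz.
1.8 MHz ≤ fs/2 = 20.49 MHz, appears at 1.8 MHz.
Distinct values: {1.8 MHz, 12.62 MHz, 12.72 MHz}.

1.8 MHz, 12.62 MHz, 12.72 MHz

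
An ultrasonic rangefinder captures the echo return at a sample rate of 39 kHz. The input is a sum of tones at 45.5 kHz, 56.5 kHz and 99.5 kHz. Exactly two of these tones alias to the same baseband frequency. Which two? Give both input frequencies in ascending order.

56.5 kHz, 99.5 kHz

fs/2 = 19.5 kHz.
45.5 kHz mod fs = 6.5 kHz.
6.5 kHz ≤ fs/2 = 19.5 kHz, appears at 6.5 kHz.
56.5 kHz mod fs = 17.5 kHz.
17.5 kHz ≤ fs/2 = 19.5 kHz, appears at 17.5 kHz.
99.5 kHz mod fs = 21.5 kHz.
21.5 kHz > fs/2 = 19.5 kHz, folds to fs − 21.5 kHz = 17.5 kHz.
56.5 kHz and 99.5 kHz both map to 17.5 kHz.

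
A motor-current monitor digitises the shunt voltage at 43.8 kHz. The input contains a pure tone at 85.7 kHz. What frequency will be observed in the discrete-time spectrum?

1.9 kHz

85.7 kHz mod fs = 41.9 kHz.
41.9 kHz > fs/2 = 21.9 kHz, folds to fs − 41.9 kHz = 1.9 kHz.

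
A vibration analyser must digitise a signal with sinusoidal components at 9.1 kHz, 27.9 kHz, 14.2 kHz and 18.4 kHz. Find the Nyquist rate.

55.8 kHz

Highest-frequency component: 27.9 kHz.
Nyquist rate = 2 × 27.9 kHz = 55.8 kHz.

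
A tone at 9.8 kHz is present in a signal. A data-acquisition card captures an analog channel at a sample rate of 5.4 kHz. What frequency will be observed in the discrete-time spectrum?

1 kHz

9.8 kHz mod fs = 4.4 kHz.
4.4 kHz > fs/2 = 2.7 kHz, folds to fs − 4.4 kHz = 1 kHz.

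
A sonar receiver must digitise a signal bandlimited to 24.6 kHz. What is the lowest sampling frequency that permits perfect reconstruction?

49.2 kHz

Nyquist rate = 2 × 24.6 kHz = 49.2 kHz.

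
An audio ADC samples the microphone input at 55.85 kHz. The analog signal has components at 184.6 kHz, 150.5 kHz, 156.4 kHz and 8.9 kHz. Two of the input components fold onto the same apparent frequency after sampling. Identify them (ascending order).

150.5 kHz, 184.6 kHz

fs/2 = 27.925 kHz.
184.6 kHz mod fs = 17.05 kHz.
17.05 kHz ≤ fs/2 = 27.925 kHz, appears at 17.05 kHz.
150.5 kHz mod fs = 38.8 kHz.
38.8 kHz > fs/2 = 27.925 kHz, folds to fs − 38.8 kHz = 17.05 kHz.
156.4 kHz mod fs = 44.7 kHz.
44.7 kHz > fs/2 = 27.925 kHz, folds to fs − 44.7 kHz = 11.15 kHz.
8.9 kHz ≤ fs/2 = 27.925 kHz, passes unchanged.
150.5 kHz and 184.6 kHz both map to 17.05 kHz.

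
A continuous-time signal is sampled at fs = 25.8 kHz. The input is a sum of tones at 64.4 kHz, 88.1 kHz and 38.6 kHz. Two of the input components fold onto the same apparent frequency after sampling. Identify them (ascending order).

38.6 kHz, 64.4 kHz

fs/2 = 12.9 kHz.
64.4 kHz mod fs = 12.8 kHz.
12.8 kHz ≤ fs/2 = 12.9 kHz, appears at 12.8 kHz.
88.1 kHz mod fs = 10.7 kHz.
10.7 kHz ≤ fs/2 = 12.9 kHz, appears at 10.7 kHz.
38.6 kHz mod fs = 12.8 kHz.
12.8 kHz ≤ fs/2 = 12.9 kHz, appears at 12.8 kHz.
38.6 kHz and 64.4 kHz both map to 12.8 kHz.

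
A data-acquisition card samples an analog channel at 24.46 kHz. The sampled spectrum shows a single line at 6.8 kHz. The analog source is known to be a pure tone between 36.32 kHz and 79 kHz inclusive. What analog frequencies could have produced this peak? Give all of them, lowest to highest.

42.12 kHz, 55.72 kHz, 66.58 kHz

Frequencies that alias to 6.8 kHz are k·fs ± 6.8 kHz for integer k ≥ 0.
k=0: 6.8 kHz.
k=1: 17.66 kHz, 31.26 kHz.
k=2: 42.12 kHz, 55.72 kHz.
k=3: 66.58 kHz, 80.18 kHz.
k=4: 91.04 kHz, 104.64 kHz.
Within [36.32 kHz, 79 kHz]: 42.12 kHz, 55.72 kHz, 66.58 kHz.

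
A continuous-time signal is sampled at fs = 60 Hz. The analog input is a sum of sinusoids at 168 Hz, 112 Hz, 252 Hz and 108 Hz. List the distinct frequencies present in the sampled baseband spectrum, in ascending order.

fs/2 = 30 Hz.
168 Hz mod fs = 48 Hz.
48 Hz > fs/2 = 30 Hz, folds to fs − 48 Hz = 12 Hz.
112 Hz mod fs = 52 Hz.
52 Hz > fs/2 = 30 Hz, folds to fs − 52 Hz = 8 Hz.
252 Hz mod fs = 12 Hz.
12 Hz ≤ fs/2 = 30 Hz, appears at 12 Hz.
108 Hz mod fs = 48 Hz.
48 Hz > fs/2 = 30 Hz, folds to fs − 48 Hz = 12 Hz.
Distinct values: {8 Hz, 12 Hz}.

8 Hz, 12 Hz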